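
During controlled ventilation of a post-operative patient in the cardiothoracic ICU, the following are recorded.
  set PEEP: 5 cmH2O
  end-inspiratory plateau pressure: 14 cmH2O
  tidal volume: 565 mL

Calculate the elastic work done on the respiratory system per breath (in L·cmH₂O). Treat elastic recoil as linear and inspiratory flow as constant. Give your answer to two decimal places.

2.54

Elastic work ≈ ½ × (Pplat − PEEP) × Vt = 0.5 × (14 − 5) × 0.565 L = 0.5 × 9.0 × 0.565 = 2.543 L·cmH2O.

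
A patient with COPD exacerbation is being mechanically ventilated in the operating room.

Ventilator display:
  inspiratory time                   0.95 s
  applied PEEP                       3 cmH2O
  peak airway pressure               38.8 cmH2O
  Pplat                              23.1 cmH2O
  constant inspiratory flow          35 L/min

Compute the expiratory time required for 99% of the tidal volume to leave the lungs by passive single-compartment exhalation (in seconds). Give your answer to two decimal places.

3.42

Flow: 35 L/min ÷ 60 = 0.5833 L/s.
Vt = flow × Ti = 0.5833 L/s × 0.95 s × 1000 mL/L = 554.14 mL.
R = (PIP − Pplat)/V̇ = (38.8 − 23.1) / 0.5833 = 15.7/0.5833 = 26.916 cmH2O·s/L.
C = Vt/(Pplat − PEEP) = 554.14 / (23.1 − 3) = 554.14/20.1 = 27.569 mL/cmH2O.
τ = R × C = 26.916 × 0.02757 L/cmH2O = 0.7421 s.
t = −τ·ln(1 − 0.99) = −0.7421·ln(0.01) = 3.417 s.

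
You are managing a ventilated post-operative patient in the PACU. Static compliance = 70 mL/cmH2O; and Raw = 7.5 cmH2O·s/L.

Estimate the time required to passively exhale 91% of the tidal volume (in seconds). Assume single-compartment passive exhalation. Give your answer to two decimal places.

τ = R × C = 7.5 × 70 mL/cmH2O = 7.5 × 0.070 L/cmH2O = 0.525 s.
Exhaled fraction f = 1 − e^(−t/τ) → t = −τ·ln(1 − f) = −0.525·ln(0.09) = 1.264 s.

1.26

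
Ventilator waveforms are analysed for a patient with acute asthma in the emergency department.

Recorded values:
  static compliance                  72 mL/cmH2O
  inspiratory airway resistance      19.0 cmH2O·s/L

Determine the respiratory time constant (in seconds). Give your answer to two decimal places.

1.37

τ = R × C = 19.0 × 72 mL/cmH2O = 19.0 × 0.072 L/cmH2O = 1.368 s.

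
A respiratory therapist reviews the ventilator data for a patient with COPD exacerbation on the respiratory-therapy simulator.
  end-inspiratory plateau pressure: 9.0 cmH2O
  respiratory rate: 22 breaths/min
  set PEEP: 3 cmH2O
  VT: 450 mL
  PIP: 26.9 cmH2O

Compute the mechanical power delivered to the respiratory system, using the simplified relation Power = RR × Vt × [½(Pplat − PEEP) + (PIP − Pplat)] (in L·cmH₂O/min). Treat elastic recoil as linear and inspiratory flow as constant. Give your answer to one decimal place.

206.9

Per-breath work = Vt × [½(Pplat−PEEP) + (PIP−Pplat)] = 0.450 × [0.5×6.0 + 17.9] = 0.450 × 20.9 = 9.405 L·cmH2O.
Power = 22 × 9.405 = 206.91 L·cmH2O/min.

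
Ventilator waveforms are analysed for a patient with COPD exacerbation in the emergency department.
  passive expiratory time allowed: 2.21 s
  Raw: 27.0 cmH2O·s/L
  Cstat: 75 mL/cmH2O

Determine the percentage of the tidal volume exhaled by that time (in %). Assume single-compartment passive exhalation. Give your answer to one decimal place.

τ = R × C = 27.0 × 75 mL/cmH2O = 27.0 × 0.075 L/cmH2O = 2.025 s.
Passive exhalation: V(t)/V₀ = e^(−t/τ) = e^(−2.21/2.025) = 0.3358.
Fraction exhaled = 1 − 0.3358 = 0.6642 → 66.42%.

66.4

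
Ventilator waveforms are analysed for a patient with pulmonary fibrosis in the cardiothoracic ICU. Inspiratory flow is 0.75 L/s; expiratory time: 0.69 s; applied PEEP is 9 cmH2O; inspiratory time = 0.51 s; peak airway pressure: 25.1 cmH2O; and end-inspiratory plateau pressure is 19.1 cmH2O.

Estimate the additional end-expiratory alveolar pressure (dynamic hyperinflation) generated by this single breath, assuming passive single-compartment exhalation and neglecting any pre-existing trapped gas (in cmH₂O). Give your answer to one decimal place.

Vt = flow × Ti = 0.75 L/s × 0.51 s × 1000 mL/L = 382.5 mL.
R = (PIP − Pplat)/V̇ = (25.1 − 19.1) / 0.75 = 6.0/0.75 = 8.0 cmH2O·s/L.
C = Vt/(Pplat − PEEP) = 382.5 / (19.1 − 9) = 382.5/10.1 = 37.871 mL/cmH2O.
τ = R × C = 8.0 × 0.03787 L/cmH2O = 0.303 s.
Fraction remaining = e^(−Te/τ) = e^(−0.69/0.303) = 0.1026; trapped volume = 382.5 × 0.1026 = 39.245 mL.
Additional alveolar pressure from trapping ≈ V_trapped / C = 39.245 / 37.871 = 1.036 cmH2O.

1.0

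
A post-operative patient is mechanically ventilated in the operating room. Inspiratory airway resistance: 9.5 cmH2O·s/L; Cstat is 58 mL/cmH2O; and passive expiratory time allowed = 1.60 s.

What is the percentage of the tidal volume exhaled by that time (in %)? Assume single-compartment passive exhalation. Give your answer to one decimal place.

94.5

τ = R × C = 9.5 × 58 mL/cmH2O = 9.5 × 0.058 L/cmH2O = 0.551 s.
Passive exhalation: V(t)/V₀ = e^(−t/τ) = e^(−1.60/0.551) = 0.05481.
Fraction exhaled = 1 − 0.05481 = 0.9452 → 94.52%.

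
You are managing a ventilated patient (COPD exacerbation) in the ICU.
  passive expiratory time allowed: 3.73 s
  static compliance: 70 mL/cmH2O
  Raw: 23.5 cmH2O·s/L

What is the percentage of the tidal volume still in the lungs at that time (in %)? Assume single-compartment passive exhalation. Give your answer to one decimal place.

10.4

τ = R × C = 23.5 × 70 mL/cmH2O = 23.5 × 0.070 L/cmH2O = 1.645 s.
Passive exhalation: V(t)/V₀ = e^(−t/τ) = e^(−3.73/1.645) = 0.1036.
Fraction remaining = 0.1036 → 10.36%.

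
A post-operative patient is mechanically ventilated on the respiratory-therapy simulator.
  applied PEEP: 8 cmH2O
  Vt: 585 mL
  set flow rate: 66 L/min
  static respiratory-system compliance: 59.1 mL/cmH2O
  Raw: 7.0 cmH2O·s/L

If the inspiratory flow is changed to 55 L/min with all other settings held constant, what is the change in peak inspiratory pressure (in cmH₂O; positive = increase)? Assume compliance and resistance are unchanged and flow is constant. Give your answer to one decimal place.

-1.3

Flow: 66 L/min ÷ 60 = 1.1 L/s.
New flow: 55 L/min ÷ 60 = 0.9167 L/s.
PIP = Vt/C + R·V̇ + PEEP (constant-flow equation of motion).
Only the resistive term changes: ΔPIP = R × ΔV̇ = 7.0 × (0.9167 − 1.1) = 7.0 × -0.1833 = -1.283 cmH2O.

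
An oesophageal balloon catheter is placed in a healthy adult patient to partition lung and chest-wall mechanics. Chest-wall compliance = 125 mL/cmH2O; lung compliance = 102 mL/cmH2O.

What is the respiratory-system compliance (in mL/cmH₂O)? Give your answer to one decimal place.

56.2

Lung and chest wall are elastances in series: 1/Crs = 1/CL + 1/Ccw.
1/Crs = 1/102 + 1/125 = 0.0178.
Crs = 56.18 mL/cmH2O.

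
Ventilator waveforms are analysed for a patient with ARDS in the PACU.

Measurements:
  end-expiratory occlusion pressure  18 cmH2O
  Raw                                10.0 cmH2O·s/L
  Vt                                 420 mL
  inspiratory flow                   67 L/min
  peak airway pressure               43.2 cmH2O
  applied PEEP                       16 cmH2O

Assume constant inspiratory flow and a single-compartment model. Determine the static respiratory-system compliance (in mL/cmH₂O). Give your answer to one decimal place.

Flow: 67 L/min ÷ 60 = 1.1167 L/s.
Total PEEP = 18 cmH2O (set 16 + intrinsic 2); this is the baseline alveolar pressure.
Equation of motion (constant flow): PIP = Vt/C + R·V̇ + PEEP.
Vt/C = PIP − R·V̇ − PEEP = 43.2 − 10.0×1.1167 − 18 = 43.2 − 11.167 − 18 = 14.033 cmH2O.
C = Vt / 14.033 = 420 / 14.033 = 29.929 mL/cmH2O.

29.9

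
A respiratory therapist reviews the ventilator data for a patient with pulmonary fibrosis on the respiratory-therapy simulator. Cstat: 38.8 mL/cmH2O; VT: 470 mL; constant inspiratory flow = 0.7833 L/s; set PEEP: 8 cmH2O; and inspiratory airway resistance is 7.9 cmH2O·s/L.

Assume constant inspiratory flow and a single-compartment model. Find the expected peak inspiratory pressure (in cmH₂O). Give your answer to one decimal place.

Equation of motion (constant flow): PIP = Vt/C + R·V̇ + PEEP.
PIP = 470/38.8 + 7.9×0.7833 + 8 = 12.113 + 6.188 + 8 = 26.301 cmH2O.

26.3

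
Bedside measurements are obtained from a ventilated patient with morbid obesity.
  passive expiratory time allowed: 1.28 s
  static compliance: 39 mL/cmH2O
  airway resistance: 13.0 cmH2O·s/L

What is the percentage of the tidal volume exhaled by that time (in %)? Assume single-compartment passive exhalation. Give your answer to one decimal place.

τ = R × C = 13.0 × 39 mL/cmH2O = 13.0 × 0.039 L/cmH2O = 0.507 s.
Passive exhalation: V(t)/V₀ = e^(−t/τ) = e^(−1.28/0.507) = 0.08009.
Fraction exhaled = 1 − 0.08009 = 0.9199 → 91.99%.

92.0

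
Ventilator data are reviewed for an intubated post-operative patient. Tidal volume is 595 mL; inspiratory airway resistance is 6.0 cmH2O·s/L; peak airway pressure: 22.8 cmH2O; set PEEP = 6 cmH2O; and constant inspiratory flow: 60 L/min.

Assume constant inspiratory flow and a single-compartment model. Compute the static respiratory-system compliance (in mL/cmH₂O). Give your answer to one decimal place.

Flow: 60 L/min ÷ 60 = 1 L/s.
Equation of motion (constant flow): PIP = Vt/C + R·V̇ + PEEP.
Vt/C = PIP − R·V̇ − PEEP = 22.8 − 6.0×1 − 6 = 22.8 − 6.0 − 6 = 10.8 cmH2O.
C = Vt / 10.8 = 595 / 10.8 = 55.093 mL/cmH2O.

55.1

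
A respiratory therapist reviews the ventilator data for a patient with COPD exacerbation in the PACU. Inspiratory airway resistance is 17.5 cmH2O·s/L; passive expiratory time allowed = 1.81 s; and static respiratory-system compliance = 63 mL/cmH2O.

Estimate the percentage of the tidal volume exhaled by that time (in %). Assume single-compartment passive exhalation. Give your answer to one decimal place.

80.6

τ = R × C = 17.5 × 63 mL/cmH2O = 17.5 × 0.063 L/cmH2O = 1.103 s.
Passive exhalation: V(t)/V₀ = e^(−t/τ) = e^(−1.81/1.103) = 0.1938.
Fraction exhaled = 1 − 0.1938 = 0.8062 → 80.62%.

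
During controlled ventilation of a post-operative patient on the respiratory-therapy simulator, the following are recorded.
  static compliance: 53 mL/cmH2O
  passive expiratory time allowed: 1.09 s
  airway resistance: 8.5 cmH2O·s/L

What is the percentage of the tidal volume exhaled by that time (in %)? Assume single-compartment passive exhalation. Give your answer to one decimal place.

τ = R × C = 8.5 × 53 mL/cmH2O = 8.5 × 0.053 L/cmH2O = 0.4505 s.
Passive exhalation: V(t)/V₀ = e^(−t/τ) = e^(−1.09/0.4505) = 0.08896.
Fraction exhaled = 1 − 0.08896 = 0.911 → 91.1%.

91.1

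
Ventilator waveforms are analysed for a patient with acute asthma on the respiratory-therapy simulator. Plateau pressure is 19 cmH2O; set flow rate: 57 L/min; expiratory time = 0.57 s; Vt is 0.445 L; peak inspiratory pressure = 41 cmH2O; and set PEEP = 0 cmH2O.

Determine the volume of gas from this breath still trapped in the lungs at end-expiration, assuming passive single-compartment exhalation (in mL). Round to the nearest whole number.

156

Flow: 57 L/min ÷ 60 = 0.95 L/s.
R = (PIP − Pplat)/V̇ = (41 − 19) / 0.95 = 22.0/0.95 = 23.158 cmH2O·s/L.
C = Vt/(Pplat − PEEP) = 445.0 / (19 − 0) = 445.0/19.0 = 23.421 mL/cmH2O.
τ = R × C = 23.158 × 0.02342 L/cmH2O = 0.5424 s.
Fraction remaining = e^(−Te/τ) = e^(−0.57/0.5424) = 0.3496.
Trapped volume = 445.0 × 0.3496 = 155.57 mL.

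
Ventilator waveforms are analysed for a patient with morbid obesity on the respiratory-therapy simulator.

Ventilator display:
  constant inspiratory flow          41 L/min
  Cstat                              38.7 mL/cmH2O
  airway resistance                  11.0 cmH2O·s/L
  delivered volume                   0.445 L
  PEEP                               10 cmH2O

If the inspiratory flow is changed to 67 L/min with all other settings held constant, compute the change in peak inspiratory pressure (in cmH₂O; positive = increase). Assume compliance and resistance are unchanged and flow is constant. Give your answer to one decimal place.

Flow: 41 L/min ÷ 60 = 0.6833 L/s.
New flow: 67 L/min ÷ 60 = 1.1167 L/s.
PIP = Vt/C + R·V̇ + PEEP (constant-flow equation of motion).
Only the resistive term changes: ΔPIP = R × ΔV̇ = 11.0 × (1.1167 − 0.6833) = 11.0 × 0.4334 = 4.767 cmH2O.

4.8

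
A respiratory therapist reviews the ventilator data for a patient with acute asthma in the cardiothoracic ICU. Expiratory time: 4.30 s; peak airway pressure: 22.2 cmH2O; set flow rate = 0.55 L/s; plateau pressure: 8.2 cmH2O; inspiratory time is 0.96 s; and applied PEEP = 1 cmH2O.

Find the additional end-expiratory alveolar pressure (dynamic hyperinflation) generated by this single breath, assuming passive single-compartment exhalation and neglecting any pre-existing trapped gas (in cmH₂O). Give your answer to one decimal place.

Vt = flow × Ti = 0.55 L/s × 0.96 s × 1000 mL/L = 528.0 mL.
R = (PIP − Pplat)/V̇ = (22.2 − 8.2) / 0.55 = 14.0/0.55 = 25.455 cmH2O·s/L.
C = Vt/(Pplat − PEEP) = 528.0 / (8.2 − 1) = 528.0/7.2 = 73.333 mL/cmH2O.
τ = R × C = 25.455 × 0.07333 L/cmH2O = 1.867 s.
Fraction remaining = e^(−Te/τ) = e^(−4.30/1.867) = 0.09994; trapped volume = 528.0 × 0.09994 = 52.768 mL.
Additional alveolar pressure from trapping ≈ V_trapped / C = 52.768 / 73.333 = 0.7196 cmH2O.

0.7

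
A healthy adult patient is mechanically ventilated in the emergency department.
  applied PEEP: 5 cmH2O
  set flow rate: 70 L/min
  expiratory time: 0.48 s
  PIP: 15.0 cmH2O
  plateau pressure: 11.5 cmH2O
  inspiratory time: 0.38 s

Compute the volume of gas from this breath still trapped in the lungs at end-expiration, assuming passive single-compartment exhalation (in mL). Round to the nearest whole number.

42

Flow: 70 L/min ÷ 60 = 1.1667 L/s.
Vt = flow × Ti = 1.1667 L/s × 0.38 s × 1000 mL/L = 443.35 mL.
R = (PIP − Pplat)/V̇ = (15.0 − 11.5) / 1.1667 = 3.5/1.1667 = 3.0 cmH2O·s/L.
C = Vt/(Pplat − PEEP) = 443.35 / (11.5 − 5) = 443.35/6.5 = 68.208 mL/cmH2O.
τ = R × C = 3.0 × 0.06821 L/cmH2O = 0.2046 s.
Fraction remaining = e^(−Te/τ) = e^(−0.48/0.2046) = 0.09575.
Trapped volume = 443.35 × 0.09575 = 42.451 mL.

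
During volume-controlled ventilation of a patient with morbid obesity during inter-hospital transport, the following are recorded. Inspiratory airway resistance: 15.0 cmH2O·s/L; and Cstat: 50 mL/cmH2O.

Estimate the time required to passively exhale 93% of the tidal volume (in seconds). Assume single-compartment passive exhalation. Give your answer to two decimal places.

τ = R × C = 15.0 × 50 mL/cmH2O = 15.0 × 0.050 L/cmH2O = 0.75 s.
Exhaled fraction f = 1 − e^(−t/τ) → t = −τ·ln(1 − f) = −0.75·ln(0.07) = 1.994 s.

1.99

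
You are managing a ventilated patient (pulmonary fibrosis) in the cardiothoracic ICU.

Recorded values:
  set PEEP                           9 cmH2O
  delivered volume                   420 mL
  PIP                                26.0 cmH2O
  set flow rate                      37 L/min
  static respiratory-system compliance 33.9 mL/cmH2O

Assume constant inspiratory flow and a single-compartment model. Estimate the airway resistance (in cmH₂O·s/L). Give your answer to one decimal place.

Flow: 37 L/min ÷ 60 = 0.6167 L/s.
Equation of motion (constant flow): PIP = Vt/C + R·V̇ + PEEP.
R·V̇ = PIP − Vt/C − PEEP = 26.0 − 420/33.9 − 9 = 26.0 − 12.389 − 9 = 4.611 cmH2O.
R = 4.611 / 0.6167 = 7.477 cmH2O·s/L.

7.5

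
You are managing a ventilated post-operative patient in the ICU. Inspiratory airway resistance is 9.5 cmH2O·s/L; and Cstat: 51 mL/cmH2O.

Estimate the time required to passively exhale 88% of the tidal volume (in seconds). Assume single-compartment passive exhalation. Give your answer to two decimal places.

1.03

τ = R × C = 9.5 × 51 mL/cmH2O = 9.5 × 0.051 L/cmH2O = 0.4845 s.
Exhaled fraction f = 1 − e^(−t/τ) → t = −τ·ln(1 − f) = −0.4845·ln(0.12) = 1.027 s.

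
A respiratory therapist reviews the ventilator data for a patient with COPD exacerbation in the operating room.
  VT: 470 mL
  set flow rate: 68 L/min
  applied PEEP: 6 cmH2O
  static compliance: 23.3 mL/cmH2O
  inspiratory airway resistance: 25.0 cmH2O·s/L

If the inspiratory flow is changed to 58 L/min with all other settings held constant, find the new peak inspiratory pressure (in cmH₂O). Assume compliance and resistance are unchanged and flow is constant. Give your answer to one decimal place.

50.3

Flow: 68 L/min ÷ 60 = 1.1333 L/s.
New flow: 58 L/min ÷ 60 = 0.9667 L/s.
PIP = Vt/C + R·V̇ + PEEP (constant-flow equation of motion).
Only the resistive term changes: ΔPIP = R × ΔV̇ = 25.0 × (0.9667 − 1.1333) = 25.0 × -0.1666 = -4.165 cmH2O.
Original PIP = 470/23.3 + 25.0×1.1333 + 6 = 54.504 cmH2O; new PIP = 54.504 + (-4.165) = 50.339 cmH2O.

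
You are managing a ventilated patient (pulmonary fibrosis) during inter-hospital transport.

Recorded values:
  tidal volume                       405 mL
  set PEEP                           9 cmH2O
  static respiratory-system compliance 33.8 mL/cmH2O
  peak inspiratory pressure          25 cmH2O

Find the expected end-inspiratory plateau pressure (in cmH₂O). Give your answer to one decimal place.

Pplat = PEEP + Vt / Cstat = 9 + 405 / 33.8 = 9 + 11.982 = 20.982 cmH2O.

21.0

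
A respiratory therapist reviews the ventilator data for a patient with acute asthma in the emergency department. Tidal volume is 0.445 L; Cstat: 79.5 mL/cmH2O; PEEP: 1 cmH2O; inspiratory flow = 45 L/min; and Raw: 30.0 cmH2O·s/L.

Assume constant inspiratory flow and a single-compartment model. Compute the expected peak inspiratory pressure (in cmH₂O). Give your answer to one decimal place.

29.1

Flow: 45 L/min ÷ 60 = 0.75 L/s.
Equation of motion (constant flow): PIP = Vt/C + R·V̇ + PEEP.
PIP = 445/79.5 + 30.0×0.75 + 1 = 5.597 + 22.5 + 1 = 29.097 cmH2O.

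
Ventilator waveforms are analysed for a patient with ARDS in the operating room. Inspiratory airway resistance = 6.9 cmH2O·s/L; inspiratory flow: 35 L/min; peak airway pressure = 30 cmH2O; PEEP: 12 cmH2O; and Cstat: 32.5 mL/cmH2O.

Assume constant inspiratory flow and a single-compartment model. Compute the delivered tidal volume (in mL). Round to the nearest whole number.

454

Flow: 35 L/min ÷ 60 = 0.5833 L/s.
Equation of motion (constant flow): PIP = Vt/C + R·V̇ + PEEP.
Vt/C = PIP − R·V̇ − PEEP = 30 − 4.025 − 12 = 13.975 cmH2O.
Vt = C × 13.975 = 32.5 × 13.975 = 454.19 mL.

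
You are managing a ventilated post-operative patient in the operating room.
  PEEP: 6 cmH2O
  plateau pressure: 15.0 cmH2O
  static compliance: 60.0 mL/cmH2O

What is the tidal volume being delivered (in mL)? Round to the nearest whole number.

Vt = Cstat × (Pplat − PEEP) = 60.0 × (15.0 − 6) = 60.0 × 9.0 = 540.0 mL.

540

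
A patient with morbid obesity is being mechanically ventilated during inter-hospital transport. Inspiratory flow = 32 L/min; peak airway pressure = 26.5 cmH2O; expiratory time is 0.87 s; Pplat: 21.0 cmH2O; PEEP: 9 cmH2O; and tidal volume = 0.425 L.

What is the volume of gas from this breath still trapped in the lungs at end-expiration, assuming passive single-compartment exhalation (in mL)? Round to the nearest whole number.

Flow: 32 L/min ÷ 60 = 0.5333 L/s.
R = (PIP − Pplat)/V̇ = (26.5 − 21.0) / 0.5333 = 5.5/0.5333 = 10.313 cmH2O·s/L.
C = Vt/(Pplat − PEEP) = 425.0 / (21.0 − 9) = 425.0/12.0 = 35.417 mL/cmH2O.
τ = R × C = 10.313 × 0.03542 L/cmH2O = 0.3653 s.
Fraction remaining = e^(−Te/τ) = e^(−0.87/0.3653) = 0.0924.
Trapped volume = 425.0 × 0.0924 = 39.27 mL.

39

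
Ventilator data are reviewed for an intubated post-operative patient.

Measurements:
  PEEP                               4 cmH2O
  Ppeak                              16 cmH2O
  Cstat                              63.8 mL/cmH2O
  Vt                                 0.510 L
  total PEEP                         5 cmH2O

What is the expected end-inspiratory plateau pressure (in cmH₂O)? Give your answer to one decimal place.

End-expiratory occlusion gives total PEEP = 5 cmH2O (intrinsic PEEP = 5 − 4 = 1). Use total PEEP for the elastic gradient.
Pplat = PEEPtotal + Vt / Cstat = 5 + 510 / 63.8 = 5 + 7.994 = 12.994 cmH2O.

13.0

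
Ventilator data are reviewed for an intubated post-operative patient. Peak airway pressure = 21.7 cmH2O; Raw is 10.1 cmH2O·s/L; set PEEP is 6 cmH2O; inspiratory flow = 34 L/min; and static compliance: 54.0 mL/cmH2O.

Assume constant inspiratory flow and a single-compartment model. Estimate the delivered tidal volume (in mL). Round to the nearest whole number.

Flow: 34 L/min ÷ 60 = 0.5667 L/s.
Equation of motion (constant flow): PIP = Vt/C + R·V̇ + PEEP.
Vt/C = PIP − R·V̇ − PEEP = 21.7 − 5.724 − 6 = 9.976 cmH2O.
Vt = C × 9.976 = 54.0 × 9.976 = 538.7 mL.

539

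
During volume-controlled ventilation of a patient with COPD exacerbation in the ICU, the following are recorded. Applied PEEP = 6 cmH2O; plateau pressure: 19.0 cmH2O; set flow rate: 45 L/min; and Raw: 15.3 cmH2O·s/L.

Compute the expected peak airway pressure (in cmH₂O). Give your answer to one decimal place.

Flow: 45 L/min ÷ 60 = 0.75 L/s.
PIP = Pplat + Raw × flow = 19.0 + 15.3 × 0.75 = 19.0 + 11.475 = 30.475 cmH2O.

30.5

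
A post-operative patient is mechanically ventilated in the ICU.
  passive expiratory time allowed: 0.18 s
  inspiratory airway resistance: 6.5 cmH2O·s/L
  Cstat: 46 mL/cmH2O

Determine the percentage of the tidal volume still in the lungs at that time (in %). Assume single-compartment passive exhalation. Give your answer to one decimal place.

τ = R × C = 6.5 × 46 mL/cmH2O = 6.5 × 0.046 L/cmH2O = 0.299 s.
Passive exhalation: V(t)/V₀ = e^(−t/τ) = e^(−0.18/0.299) = 0.5477.
Fraction remaining = 0.5477 → 54.77%.

54.8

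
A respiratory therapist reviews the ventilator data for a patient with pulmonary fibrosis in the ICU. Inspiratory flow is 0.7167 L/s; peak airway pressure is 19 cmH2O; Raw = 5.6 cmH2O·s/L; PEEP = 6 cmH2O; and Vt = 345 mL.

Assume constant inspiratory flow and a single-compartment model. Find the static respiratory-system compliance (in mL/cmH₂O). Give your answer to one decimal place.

Equation of motion (constant flow): PIP = Vt/C + R·V̇ + PEEP.
Vt/C = PIP − R·V̇ − PEEP = 19 − 5.6×0.7167 − 6 = 19 − 4.014 − 6 = 8.986 cmH2O.
C = Vt / 8.986 = 345 / 8.986 = 38.393 mL/cmH2O.

38.4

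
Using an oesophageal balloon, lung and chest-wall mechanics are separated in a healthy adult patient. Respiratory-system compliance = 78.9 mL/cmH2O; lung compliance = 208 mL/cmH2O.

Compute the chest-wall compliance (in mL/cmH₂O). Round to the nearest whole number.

1/Ccw = 1/Crs − 1/CL.
1/Ccw = 1/78.9 − 1/208 = 0.007867.
Ccw = 127.11 mL/cmH2O.

127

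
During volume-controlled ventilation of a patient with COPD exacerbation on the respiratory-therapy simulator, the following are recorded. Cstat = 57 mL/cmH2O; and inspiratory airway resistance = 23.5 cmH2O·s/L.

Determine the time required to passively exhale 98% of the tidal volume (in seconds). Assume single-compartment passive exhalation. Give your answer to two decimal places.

τ = R × C = 23.5 × 57 mL/cmH2O = 23.5 × 0.057 L/cmH2O = 1.34 s.
Exhaled fraction f = 1 − e^(−t/τ) → t = −τ·ln(1 − f) = −1.34·ln(0.02) = 5.242 s.

5.24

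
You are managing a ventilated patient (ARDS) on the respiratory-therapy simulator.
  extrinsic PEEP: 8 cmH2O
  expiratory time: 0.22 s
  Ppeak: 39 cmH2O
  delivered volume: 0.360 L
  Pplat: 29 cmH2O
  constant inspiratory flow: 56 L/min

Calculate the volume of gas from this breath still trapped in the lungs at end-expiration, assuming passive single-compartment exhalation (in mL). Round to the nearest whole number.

Flow: 56 L/min ÷ 60 = 0.9333 L/s.
R = (PIP − Pplat)/V̇ = (39 − 29) / 0.9333 = 10.0/0.9333 = 10.715 cmH2O·s/L.
C = Vt/(Pplat − PEEP) = 360.0 / (29 − 8) = 360.0/21.0 = 17.143 mL/cmH2O.
τ = R × C = 10.715 × 0.01714 L/cmH2O = 0.1837 s.
Fraction remaining = e^(−Te/τ) = e^(−0.22/0.1837) = 0.3019.
Trapped volume = 360.0 × 0.3019 = 108.68 mL.

109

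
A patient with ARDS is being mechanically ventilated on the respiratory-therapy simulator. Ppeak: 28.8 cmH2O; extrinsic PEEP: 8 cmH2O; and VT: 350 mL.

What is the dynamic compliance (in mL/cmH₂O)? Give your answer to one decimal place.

Dynamic compliance = Vt / (PIP − PEEP) = 350 / (28.8 − 8) = 350 / 20.8 = 16.827 mL/cmH2O.

16.8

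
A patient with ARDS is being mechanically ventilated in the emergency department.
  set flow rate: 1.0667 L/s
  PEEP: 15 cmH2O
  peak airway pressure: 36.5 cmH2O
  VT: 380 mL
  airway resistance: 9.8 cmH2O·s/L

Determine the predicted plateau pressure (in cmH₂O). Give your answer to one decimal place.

26.0

Pplat = PIP − Raw × flow = 36.5 − 9.8 × 1.0667 = 36.5 − 10.454 = 26.046 cmH2O.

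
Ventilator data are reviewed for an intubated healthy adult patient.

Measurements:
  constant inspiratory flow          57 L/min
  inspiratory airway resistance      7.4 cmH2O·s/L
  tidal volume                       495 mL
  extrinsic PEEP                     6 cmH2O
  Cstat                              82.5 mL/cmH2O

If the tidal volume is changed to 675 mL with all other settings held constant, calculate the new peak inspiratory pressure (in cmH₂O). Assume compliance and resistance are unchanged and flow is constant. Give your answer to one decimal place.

Flow: 57 L/min ÷ 60 = 0.95 L/s.
PIP = Vt/C + R·V̇ + PEEP (constant-flow equation of motion).
Only the elastic term changes: ΔPIP = ΔVt / C = (675 − 495) / 82.5 = 2.182 cmH2O.
Original PIP = 495/82.5 + 7.4×0.95 + 6 = 19.03 cmH2O; new PIP = 19.03 + (2.182) = 21.212 cmH2O.

21.2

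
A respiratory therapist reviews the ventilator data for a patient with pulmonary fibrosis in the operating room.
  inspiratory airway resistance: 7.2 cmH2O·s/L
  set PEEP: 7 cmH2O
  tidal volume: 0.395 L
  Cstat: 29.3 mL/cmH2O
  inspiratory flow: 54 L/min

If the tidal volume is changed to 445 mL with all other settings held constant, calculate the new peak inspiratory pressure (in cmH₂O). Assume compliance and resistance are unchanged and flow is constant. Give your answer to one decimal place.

28.7

Flow: 54 L/min ÷ 60 = 0.9 L/s.
PIP = Vt/C + R·V̇ + PEEP (constant-flow equation of motion).
Only the elastic term changes: ΔPIP = ΔVt / C = (445 − 395) / 29.3 = 1.706 cmH2O.
Original PIP = 395/29.3 + 7.2×0.9 + 7 = 26.961 cmH2O; new PIP = 26.961 + (1.706) = 28.667 cmH2O.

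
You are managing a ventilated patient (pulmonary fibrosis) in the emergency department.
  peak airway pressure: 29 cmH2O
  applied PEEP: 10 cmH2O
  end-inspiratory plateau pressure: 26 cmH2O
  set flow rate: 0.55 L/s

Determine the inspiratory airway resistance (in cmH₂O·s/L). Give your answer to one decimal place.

Raw = (PIP − Pplat) / flow = (29 − 26) / 0.55 = 3.0 / 0.55 = 5.455 cmH2O·s/L.

5.5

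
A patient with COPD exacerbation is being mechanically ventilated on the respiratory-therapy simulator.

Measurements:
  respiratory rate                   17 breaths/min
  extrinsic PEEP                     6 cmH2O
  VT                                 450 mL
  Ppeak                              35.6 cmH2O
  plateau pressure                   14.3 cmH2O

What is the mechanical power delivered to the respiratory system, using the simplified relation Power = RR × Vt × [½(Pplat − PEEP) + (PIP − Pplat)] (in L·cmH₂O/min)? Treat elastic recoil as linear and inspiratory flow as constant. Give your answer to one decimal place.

194.7

Per-breath work = Vt × [½(Pplat−PEEP) + (PIP−Pplat)] = 0.450 × [0.5×8.3 + 21.3] = 0.450 × 25.45 = 11.453 L·cmH2O.
Power = 17 × 11.453 = 194.7 L·cmH2O/min.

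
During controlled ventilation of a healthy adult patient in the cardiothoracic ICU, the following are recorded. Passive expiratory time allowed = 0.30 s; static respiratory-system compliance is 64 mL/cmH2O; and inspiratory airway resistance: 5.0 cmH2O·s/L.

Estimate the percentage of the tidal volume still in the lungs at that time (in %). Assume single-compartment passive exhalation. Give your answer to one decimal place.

τ = R × C = 5.0 × 64 mL/cmH2O = 5.0 × 0.064 L/cmH2O = 0.32 s.
Passive exhalation: V(t)/V₀ = e^(−t/τ) = e^(−0.30/0.32) = 0.3916.
Fraction remaining = 0.3916 → 39.16%.

39.2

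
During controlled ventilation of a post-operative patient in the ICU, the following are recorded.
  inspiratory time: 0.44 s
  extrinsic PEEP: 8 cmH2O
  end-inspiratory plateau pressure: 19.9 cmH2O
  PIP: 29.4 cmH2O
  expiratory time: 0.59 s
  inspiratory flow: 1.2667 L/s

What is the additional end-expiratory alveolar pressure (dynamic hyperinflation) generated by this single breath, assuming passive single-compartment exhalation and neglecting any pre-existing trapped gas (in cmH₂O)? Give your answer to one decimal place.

Vt = flow × Ti = 1.2667 L/s × 0.44 s × 1000 mL/L = 557.35 mL.
R = (PIP − Pplat)/V̇ = (29.4 − 19.9) / 1.2667 = 9.5/1.2667 = 7.5 cmH2O·s/L.
C = Vt/(Pplat − PEEP) = 557.35 / (19.9 − 8) = 557.35/11.9 = 46.836 mL/cmH2O.
τ = R × C = 7.5 × 0.04684 L/cmH2O = 0.3513 s.
Fraction remaining = e^(−Te/τ) = e^(−0.59/0.3513) = 0.1865; trapped volume = 557.35 × 0.1865 = 103.95 mL.
Additional alveolar pressure from trapping ≈ V_trapped / C = 103.95 / 46.836 = 2.219 cmH2O.

2.2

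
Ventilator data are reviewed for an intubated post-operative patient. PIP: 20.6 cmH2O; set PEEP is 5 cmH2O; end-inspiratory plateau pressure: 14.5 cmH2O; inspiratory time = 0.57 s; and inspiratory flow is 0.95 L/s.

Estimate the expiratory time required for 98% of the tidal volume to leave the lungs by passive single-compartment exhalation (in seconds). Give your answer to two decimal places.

Vt = flow × Ti = 0.95 L/s × 0.57 s × 1000 mL/L = 541.5 mL.
R = (PIP − Pplat)/V̇ = (20.6 − 14.5) / 0.95 = 6.1/0.95 = 6.421 cmH2O·s/L.
C = Vt/(Pplat − PEEP) = 541.5 / (14.5 − 5) = 541.5/9.5 = 57.0 mL/cmH2O.
τ = R × C = 6.421 × 0.057 L/cmH2O = 0.366 s.
t = −τ·ln(1 − 0.98) = −0.366·ln(0.02) = 1.432 s.

1.43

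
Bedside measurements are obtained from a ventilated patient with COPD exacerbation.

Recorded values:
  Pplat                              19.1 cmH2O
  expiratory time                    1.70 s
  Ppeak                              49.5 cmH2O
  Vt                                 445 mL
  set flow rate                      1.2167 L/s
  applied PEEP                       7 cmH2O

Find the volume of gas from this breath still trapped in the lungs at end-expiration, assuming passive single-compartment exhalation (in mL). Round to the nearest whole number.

R = (PIP − Pplat)/V̇ = (49.5 − 19.1) / 1.2167 = 30.4/1.2167 = 24.986 cmH2O·s/L.
C = Vt/(Pplat − PEEP) = 445.0 / (19.1 − 7) = 445.0/12.1 = 36.777 mL/cmH2O.
τ = R × C = 24.986 × 0.03678 L/cmH2O = 0.919 s.
Fraction remaining = e^(−Te/τ) = e^(−1.70/0.919) = 0.1573.
Trapped volume = 445.0 × 0.1573 = 69.999 mL.

70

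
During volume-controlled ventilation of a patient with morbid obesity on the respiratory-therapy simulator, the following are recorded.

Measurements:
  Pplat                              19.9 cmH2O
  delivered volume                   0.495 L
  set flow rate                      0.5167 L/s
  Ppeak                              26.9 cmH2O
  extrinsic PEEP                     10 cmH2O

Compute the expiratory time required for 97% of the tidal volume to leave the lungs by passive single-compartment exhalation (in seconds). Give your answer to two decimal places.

R = (PIP − Pplat)/V̇ = (26.9 − 19.9) / 0.5167 = 7.0/0.5167 = 13.548 cmH2O·s/L.
C = Vt/(Pplat − PEEP) = 495.0 / (19.9 − 10) = 495.0/9.9 = 50.0 mL/cmH2O.
τ = R × C = 13.548 × 0.05 L/cmH2O = 0.6774 s.
t = −τ·ln(1 − 0.97) = −0.6774·ln(0.03) = 2.375 s.

2.38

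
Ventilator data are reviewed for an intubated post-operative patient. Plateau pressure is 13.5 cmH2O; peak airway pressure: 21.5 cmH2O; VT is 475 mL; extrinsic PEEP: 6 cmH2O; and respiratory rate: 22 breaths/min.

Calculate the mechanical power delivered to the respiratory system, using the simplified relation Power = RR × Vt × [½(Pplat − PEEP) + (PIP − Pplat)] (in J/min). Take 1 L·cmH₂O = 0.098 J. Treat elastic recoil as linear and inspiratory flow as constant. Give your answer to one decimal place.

Per-breath work = Vt × [½(Pplat−PEEP) + (PIP−Pplat)] = 0.475 × [0.5×7.5 + 8.0] = 0.475 × 11.75 = 5.581 L·cmH2O.
Power = 22 × 5.581 = 122.78 L·cmH2O/min.
× 0.098 J/(L·cmH2O) → 12.032 J/min.

12.0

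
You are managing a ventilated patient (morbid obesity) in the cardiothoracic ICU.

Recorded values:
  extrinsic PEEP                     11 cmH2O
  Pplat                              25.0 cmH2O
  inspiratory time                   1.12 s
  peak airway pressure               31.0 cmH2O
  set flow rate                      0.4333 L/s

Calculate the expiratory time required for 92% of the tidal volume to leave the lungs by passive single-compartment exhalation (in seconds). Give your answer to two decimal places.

Vt = flow × Ti = 0.4333 L/s × 1.12 s × 1000 mL/L = 485.3 mL.
R = (PIP − Pplat)/V̇ = (31.0 − 25.0) / 0.4333 = 6.0/0.4333 = 13.847 cmH2O·s/L.
C = Vt/(Pplat − PEEP) = 485.3 / (25.0 − 11) = 485.3/14.0 = 34.664 mL/cmH2O.
τ = R × C = 13.847 × 0.03466 L/cmH2O = 0.4799 s.
t = −τ·ln(1 − 0.92) = −0.4799·ln(0.08) = 1.212 s.

1.21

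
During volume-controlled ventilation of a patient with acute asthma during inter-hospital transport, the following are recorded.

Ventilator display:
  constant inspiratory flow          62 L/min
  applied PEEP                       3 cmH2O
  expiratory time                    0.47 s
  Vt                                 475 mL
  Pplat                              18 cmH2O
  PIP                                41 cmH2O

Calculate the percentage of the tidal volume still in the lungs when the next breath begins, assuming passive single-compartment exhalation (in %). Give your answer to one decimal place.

51.3

Flow: 62 L/min ÷ 60 = 1.0333 L/s.
R = (PIP − Pplat)/V̇ = (41 − 18) / 1.0333 = 23.0/1.0333 = 22.259 cmH2O·s/L.
C = Vt/(Pplat − PEEP) = 475.0 / (18 − 3) = 475.0/15.0 = 31.667 mL/cmH2O.
τ = R × C = 22.259 × 0.03167 L/cmH2O = 0.7049 s.
Fraction remaining at end-expiration = e^(−Te/τ) = e^(−0.47/0.7049) = 0.5134 → 51.34%.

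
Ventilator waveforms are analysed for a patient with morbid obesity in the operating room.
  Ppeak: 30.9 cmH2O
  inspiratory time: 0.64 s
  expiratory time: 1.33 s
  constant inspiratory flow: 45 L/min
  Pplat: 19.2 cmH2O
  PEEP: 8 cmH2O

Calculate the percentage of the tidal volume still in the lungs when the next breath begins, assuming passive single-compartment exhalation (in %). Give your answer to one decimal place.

Flow: 45 L/min ÷ 60 = 0.75 L/s.
Vt = flow × Ti = 0.75 L/s × 0.64 s × 1000 mL/L = 480.0 mL.
R = (PIP − Pplat)/V̇ = (30.9 − 19.2) / 0.75 = 11.7/0.75 = 15.6 cmH2O·s/L.
C = Vt/(Pplat − PEEP) = 480.0 / (19.2 − 8) = 480.0/11.2 = 42.857 mL/cmH2O.
τ = R × C = 15.6 × 0.04286 L/cmH2O = 0.6686 s.
Fraction remaining at end-expiration = e^(−Te/τ) = e^(−1.33/0.6686) = 0.1368 → 13.68%.

13.7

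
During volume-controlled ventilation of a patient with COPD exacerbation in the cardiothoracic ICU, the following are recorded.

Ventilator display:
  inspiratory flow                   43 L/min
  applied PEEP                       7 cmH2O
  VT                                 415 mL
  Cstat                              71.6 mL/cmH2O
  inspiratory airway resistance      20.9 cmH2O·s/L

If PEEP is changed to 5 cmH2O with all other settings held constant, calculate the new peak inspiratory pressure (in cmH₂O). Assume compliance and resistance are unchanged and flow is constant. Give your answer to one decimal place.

25.8

Flow: 43 L/min ÷ 60 = 0.7167 L/s.
PIP = Vt/C + R·V̇ + PEEP (constant-flow equation of motion).
Only the baseline term changes: ΔPIP = ΔPEEP = 5 − 7 = -2.0 cmH2O.
Original PIP = 415/71.6 + 20.9×0.7167 + 7 = 27.775 cmH2O; new PIP = 27.775 + (-2.0) = 25.775 cmH2O.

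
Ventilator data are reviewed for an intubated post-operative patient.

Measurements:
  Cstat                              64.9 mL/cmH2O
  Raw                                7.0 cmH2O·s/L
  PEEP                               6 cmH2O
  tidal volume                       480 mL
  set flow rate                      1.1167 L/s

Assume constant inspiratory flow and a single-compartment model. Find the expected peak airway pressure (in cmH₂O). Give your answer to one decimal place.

21.2

Equation of motion (constant flow): PIP = Vt/C + R·V̇ + PEEP.
PIP = 480/64.9 + 7.0×1.1167 + 6 = 7.396 + 7.817 + 6 = 21.213 cmH2O.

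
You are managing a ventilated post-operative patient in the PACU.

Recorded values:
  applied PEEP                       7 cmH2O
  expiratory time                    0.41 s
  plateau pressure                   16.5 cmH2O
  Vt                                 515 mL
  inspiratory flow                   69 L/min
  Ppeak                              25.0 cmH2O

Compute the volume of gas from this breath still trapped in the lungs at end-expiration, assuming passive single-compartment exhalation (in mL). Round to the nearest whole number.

Flow: 69 L/min ÷ 60 = 1.15 L/s.
R = (PIP − Pplat)/V̇ = (25.0 − 16.5) / 1.15 = 8.5/1.15 = 7.391 cmH2O·s/L.
C = Vt/(Pplat − PEEP) = 515.0 / (16.5 − 7) = 515.0/9.5 = 54.211 mL/cmH2O.
τ = R × C = 7.391 × 0.05421 L/cmH2O = 0.4007 s.
Fraction remaining = e^(−Te/τ) = e^(−0.41/0.4007) = 0.3594.
Trapped volume = 515.0 × 0.3594 = 185.09 mL.

185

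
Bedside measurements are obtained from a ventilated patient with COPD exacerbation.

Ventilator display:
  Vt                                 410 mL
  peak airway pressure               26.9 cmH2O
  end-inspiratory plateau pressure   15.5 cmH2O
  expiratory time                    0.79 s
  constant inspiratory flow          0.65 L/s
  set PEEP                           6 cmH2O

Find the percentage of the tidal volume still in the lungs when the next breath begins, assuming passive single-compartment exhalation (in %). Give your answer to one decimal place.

R = (PIP − Pplat)/V̇ = (26.9 − 15.5) / 0.65 = 11.4/0.65 = 17.538 cmH2O·s/L.
C = Vt/(Pplat − PEEP) = 410.0 / (15.5 − 6) = 410.0/9.5 = 43.158 mL/cmH2O.
τ = R × C = 17.538 × 0.04316 L/cmH2O = 0.7569 s.
Fraction remaining at end-expiration = e^(−Te/τ) = e^(−0.79/0.7569) = 0.3521 → 35.21%.

35.2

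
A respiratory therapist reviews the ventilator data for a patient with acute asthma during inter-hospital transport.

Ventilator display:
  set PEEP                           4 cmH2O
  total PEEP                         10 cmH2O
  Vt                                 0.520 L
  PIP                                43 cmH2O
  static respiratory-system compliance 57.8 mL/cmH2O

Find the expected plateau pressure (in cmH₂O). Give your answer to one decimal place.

End-expiratory occlusion gives total PEEP = 10 cmH2O (intrinsic PEEP = 10 − 4 = 6). Use total PEEP for the elastic gradient.
Pplat = PEEPtotal + Vt / Cstat = 10 + 520 / 57.8 = 10 + 8.997 = 18.997 cmH2O.

19.0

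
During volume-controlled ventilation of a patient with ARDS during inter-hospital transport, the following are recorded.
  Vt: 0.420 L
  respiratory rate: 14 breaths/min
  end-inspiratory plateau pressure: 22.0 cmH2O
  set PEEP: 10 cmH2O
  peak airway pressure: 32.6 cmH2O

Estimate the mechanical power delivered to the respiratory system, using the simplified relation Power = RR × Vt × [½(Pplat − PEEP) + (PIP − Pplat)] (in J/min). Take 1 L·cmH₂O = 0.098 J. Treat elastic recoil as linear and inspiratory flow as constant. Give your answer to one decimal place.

9.6

Per-breath work = Vt × [½(Pplat−PEEP) + (PIP−Pplat)] = 0.420 × [0.5×12.0 + 10.6] = 0.420 × 16.6 = 6.972 L·cmH2O.
Power = 14 × 6.972 = 97.608 L·cmH2O/min.
× 0.098 J/(L·cmH2O) → 9.566 J/min.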